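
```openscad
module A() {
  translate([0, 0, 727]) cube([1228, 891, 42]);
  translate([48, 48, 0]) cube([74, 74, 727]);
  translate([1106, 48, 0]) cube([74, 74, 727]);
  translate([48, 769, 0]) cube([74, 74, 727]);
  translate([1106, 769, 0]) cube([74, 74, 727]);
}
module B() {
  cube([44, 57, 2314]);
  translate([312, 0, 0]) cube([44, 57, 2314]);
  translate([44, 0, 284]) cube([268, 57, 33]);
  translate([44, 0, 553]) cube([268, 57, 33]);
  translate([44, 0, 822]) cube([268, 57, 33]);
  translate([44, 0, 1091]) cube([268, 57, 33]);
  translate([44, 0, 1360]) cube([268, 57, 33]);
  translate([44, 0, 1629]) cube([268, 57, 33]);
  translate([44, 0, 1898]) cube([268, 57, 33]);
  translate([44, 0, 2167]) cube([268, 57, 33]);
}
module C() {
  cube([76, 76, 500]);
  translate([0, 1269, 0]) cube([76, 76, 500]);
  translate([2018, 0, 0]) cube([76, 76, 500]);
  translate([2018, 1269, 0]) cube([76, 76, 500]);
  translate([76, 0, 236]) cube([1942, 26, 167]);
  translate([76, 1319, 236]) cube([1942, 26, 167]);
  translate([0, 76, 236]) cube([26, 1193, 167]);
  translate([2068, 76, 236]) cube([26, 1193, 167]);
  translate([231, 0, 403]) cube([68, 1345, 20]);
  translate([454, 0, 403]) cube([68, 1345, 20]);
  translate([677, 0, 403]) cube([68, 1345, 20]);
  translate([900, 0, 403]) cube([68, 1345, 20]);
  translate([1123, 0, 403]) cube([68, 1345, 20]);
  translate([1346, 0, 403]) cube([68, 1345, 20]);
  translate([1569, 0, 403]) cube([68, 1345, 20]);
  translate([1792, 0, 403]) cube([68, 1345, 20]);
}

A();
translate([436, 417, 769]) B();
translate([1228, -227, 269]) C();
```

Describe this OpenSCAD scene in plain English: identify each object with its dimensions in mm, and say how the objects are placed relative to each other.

A is a table: top 1228 mm (x) × 891 mm (y), 42 mm thick, upper face at z = 769 mm, on four 74×74 mm square legs, each inset 48 mm from the nearest pair of top edges, running from z = 0 to the bottom of the top.

B is a wooden ladder with two side rails of 44×57 mm section and 2314 mm height, set 356 mm apart overall. Between them run 8 rectangular rungs (57 mm deep, 33 mm thick), front faces flush with the rails' −y face. The bottom of the first rung is 284 mm above the floor and each subsequent rung is 269 mm higher than the one below.

C is a bed frame 2094 mm long (x) by 1345 mm wide (y). Four 76×76 mm corner posts, 500 mm tall, at the corners of the footprint. Four rails of 26 mm thickness and 167 mm height run between adjacent posts with their undersides at z = 236 mm, their outer faces flush with the outside of the frame (the two x-running rails run between the posts' inner faces; the two y-running rails run between the posts' inner faces). 8 slats, each 68 mm wide (x) and 20 mm thick, lie across the top of the two x-running rails, running the full 1345 mm width of the frame in y; the slats are evenly spaced along x between the inner faces of the end posts with equal gaps (rounded down to the nearest mm) at the −x end and between each pair — any rounding remainder accumulates at the +x end.

The ladder is on top of the table, centred. The bed frame is beside the table with their tops flush at z = 769.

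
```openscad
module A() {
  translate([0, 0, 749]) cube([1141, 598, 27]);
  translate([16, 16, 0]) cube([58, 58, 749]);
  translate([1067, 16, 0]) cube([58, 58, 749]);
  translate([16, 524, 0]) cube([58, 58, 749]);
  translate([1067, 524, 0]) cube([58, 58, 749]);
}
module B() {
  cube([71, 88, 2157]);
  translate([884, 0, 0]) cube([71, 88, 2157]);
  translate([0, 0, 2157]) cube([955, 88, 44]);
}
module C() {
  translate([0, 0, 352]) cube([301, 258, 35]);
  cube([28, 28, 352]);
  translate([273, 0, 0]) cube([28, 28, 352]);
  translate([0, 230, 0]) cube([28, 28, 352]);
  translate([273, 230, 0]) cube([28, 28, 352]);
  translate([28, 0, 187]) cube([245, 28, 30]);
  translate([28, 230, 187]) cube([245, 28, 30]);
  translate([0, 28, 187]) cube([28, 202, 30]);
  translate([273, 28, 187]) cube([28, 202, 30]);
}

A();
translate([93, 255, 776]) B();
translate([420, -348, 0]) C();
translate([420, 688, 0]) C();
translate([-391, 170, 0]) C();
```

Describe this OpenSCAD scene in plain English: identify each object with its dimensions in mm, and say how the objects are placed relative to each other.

A is a table: top 1141 mm (x) × 598 mm (y), 27 mm thick, upper face at z = 776 mm, on four 58×58 mm square legs, each inset 16 mm from the nearest pair of top edges, running from z = 0 to the bottom of the top.

B is a rectangular door frame: two vertical jambs of 71×88 mm section, 2157 mm tall, with a clear opening 813 mm wide between their inner faces. A header 44 mm tall and 88 mm deep lies on top of the jambs and spans the full outside width.

C is a simple wooden stool: a rectangular seat 301 mm (x) by 258 mm (y), 35 mm thick, top face at z = 387 mm, on four square legs, each 28×28 mm in cross-section. The legs rest on z = 0, each flush with a corner of the seat. Four stretchers, 28 mm wide and 30 mm tall, connect adjacent legs with their undersides at z = 187 mm, each running between the inner faces of the legs it joins and aligned with the legs' outer faces on the other axis.

The door frame is on top of the table, centred. Three stools sit around the table at the −y, +y, −x sides.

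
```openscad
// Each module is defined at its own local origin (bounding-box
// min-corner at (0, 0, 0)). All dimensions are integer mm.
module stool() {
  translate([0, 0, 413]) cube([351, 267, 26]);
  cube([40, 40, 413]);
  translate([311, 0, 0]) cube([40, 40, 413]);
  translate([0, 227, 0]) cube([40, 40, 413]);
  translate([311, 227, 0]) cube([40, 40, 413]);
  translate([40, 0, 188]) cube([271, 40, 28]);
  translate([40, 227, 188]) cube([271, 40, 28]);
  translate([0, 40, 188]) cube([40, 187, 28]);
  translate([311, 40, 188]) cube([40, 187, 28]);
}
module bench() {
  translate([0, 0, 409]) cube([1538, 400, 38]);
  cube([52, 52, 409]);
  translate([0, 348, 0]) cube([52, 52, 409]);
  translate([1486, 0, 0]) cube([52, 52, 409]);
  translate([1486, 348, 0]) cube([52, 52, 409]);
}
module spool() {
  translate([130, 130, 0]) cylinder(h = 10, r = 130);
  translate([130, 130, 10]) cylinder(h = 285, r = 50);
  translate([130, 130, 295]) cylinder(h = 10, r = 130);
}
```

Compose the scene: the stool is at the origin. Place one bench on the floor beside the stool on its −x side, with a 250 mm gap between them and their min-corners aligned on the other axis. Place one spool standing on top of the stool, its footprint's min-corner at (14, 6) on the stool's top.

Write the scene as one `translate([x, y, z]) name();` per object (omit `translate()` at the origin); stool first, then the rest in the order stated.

stool();
translate([-1788, 0, 0]) bench();
translate([14, 6, 439]) spool();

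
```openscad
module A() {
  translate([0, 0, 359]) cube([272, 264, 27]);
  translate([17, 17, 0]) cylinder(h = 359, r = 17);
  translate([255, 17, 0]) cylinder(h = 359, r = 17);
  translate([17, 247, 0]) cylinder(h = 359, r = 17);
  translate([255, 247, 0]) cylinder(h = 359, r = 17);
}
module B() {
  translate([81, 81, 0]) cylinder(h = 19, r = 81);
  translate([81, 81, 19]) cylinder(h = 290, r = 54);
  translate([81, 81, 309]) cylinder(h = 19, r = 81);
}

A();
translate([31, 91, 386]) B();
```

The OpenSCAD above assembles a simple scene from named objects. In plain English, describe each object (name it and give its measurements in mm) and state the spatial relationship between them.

A is a four-legged stool. The seat is 272×264 mm, 27 mm thick, top at z = 386 mm. It stands on four round legs, each 34 mm in diameter, from z = 0 to the seat underside, each leg's axis is inset half a diameter from the nearest pair of seat edges (so the leg's bounding box is flush with the corner).

B is a spool: two coaxial disc flanges of radius 81 mm and thickness 19 mm, joined by a core cylinder of radius 54 mm and height 290 mm. The lower flange rests on z = 0 and the three cylinders share a vertical axis.

The spool is on top of the stool.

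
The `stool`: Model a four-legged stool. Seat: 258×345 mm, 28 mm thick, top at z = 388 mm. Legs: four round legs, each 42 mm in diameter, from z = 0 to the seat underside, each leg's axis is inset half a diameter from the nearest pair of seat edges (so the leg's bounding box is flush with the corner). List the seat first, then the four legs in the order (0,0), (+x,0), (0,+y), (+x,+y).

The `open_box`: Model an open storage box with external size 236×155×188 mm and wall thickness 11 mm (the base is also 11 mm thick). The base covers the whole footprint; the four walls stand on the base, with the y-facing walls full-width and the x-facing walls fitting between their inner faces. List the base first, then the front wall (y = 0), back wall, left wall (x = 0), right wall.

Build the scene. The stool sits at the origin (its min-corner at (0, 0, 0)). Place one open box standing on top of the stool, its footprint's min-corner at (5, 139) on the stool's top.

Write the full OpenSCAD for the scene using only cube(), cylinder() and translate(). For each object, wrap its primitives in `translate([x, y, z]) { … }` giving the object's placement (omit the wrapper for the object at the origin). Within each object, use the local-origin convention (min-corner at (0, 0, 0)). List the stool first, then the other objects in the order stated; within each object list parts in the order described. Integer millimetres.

translate([0, 0, 360]) cube([258, 345, 28]);
translate([21, 21, 0]) cylinder(h = 360, r = 21);
translate([237, 21, 0]) cylinder(h = 360, r = 21);
translate([21, 324, 0]) cylinder(h = 360, r = 21);
translate([237, 324, 0]) cylinder(h = 360, r = 21);
translate([5, 139, 388]) {
  cube([236, 155, 11]);
  translate([0, 0, 11]) cube([236, 11, 177]);
  translate([0, 144, 11]) cube([236, 11, 177]);
  translate([0, 11, 11]) cube([11, 133, 177]);
  translate([225, 11, 11]) cube([11, 133, 177]);
}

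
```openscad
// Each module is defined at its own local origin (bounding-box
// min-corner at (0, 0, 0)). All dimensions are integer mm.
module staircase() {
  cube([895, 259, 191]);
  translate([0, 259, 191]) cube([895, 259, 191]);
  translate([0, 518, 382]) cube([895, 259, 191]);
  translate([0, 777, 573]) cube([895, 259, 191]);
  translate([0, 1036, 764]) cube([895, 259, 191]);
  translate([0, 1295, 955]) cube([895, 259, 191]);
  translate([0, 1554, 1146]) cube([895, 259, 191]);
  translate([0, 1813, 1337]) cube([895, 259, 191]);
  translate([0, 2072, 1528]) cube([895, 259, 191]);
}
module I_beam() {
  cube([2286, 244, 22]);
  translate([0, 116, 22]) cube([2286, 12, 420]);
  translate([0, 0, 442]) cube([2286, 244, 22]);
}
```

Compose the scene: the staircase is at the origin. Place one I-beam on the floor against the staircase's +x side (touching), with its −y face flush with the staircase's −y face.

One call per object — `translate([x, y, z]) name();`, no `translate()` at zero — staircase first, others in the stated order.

staircase();
translate([895, 0, 0]) I_beam();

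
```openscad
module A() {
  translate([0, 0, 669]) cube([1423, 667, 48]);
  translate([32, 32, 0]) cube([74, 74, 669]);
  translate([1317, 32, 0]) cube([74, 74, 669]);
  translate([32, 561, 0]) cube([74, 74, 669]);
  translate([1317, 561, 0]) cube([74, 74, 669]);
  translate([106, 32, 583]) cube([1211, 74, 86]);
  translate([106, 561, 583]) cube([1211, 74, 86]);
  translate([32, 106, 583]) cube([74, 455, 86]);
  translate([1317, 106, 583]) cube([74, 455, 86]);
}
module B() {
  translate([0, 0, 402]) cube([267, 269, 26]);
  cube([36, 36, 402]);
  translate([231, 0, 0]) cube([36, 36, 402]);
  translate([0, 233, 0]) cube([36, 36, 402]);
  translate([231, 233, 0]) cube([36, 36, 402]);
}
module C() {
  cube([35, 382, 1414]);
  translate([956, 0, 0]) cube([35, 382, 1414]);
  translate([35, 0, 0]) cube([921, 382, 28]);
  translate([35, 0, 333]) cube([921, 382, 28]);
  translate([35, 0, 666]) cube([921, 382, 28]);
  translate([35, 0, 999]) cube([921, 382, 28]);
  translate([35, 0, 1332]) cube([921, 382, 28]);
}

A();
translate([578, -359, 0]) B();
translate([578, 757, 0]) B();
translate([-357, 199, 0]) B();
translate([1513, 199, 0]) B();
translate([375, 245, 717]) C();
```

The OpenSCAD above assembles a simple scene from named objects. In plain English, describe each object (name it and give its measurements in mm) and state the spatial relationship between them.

A is a table with a 1423×667 mm rectangular top, 48 mm thick, top surface at z = 717 mm, supported by four 74×74 mm square legs, each inset 32 mm from the nearest pair of top edges, running from the floor. Four apron rails, 74 mm thick and 86 mm tall, run between adjacent legs with their top edges flush with the underside of the top and their outer faces flush with the legs' outer faces.

B is a four-legged stool. The seat is a 267×269×26 mm slab whose top surface is at z = 428 mm; four square legs, each 36×36 mm in cross-section, run from the floor (z = 0) to the underside of the seat, each flush with a corner of the seat.

C is an open bookshelf. Two side panels, each 35 mm thick, 382 mm deep and 1414 mm tall, stand 991 mm apart (outside-to-outside). Between them sit 5 shelves, each 28 mm thick and 382 mm deep, spanning the full gap between the sides. The bottom shelf rests on the floor (its underside at z = 0) and the clear gap between one shelf's top and the next shelf's underside is 305 mm.

Four stools sit around the table at the −y, +y, −x, +x sides. The bookshelf is on top of the table.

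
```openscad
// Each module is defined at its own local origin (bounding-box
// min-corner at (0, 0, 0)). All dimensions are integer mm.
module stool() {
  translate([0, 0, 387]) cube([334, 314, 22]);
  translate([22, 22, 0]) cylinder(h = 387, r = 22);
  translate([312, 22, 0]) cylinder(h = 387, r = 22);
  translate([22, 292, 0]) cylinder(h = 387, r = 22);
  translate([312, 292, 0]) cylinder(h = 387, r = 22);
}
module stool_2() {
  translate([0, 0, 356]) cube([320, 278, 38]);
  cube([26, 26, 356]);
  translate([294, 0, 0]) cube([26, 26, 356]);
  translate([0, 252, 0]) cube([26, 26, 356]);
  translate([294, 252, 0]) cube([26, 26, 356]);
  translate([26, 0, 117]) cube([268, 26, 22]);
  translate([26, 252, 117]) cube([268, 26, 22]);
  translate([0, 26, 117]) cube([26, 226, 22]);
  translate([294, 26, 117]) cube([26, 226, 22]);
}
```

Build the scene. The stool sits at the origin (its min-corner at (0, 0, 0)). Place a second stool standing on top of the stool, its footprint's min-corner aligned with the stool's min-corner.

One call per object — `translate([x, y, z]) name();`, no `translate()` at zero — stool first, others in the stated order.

stool();
translate([0, 0, 409]) stool_2();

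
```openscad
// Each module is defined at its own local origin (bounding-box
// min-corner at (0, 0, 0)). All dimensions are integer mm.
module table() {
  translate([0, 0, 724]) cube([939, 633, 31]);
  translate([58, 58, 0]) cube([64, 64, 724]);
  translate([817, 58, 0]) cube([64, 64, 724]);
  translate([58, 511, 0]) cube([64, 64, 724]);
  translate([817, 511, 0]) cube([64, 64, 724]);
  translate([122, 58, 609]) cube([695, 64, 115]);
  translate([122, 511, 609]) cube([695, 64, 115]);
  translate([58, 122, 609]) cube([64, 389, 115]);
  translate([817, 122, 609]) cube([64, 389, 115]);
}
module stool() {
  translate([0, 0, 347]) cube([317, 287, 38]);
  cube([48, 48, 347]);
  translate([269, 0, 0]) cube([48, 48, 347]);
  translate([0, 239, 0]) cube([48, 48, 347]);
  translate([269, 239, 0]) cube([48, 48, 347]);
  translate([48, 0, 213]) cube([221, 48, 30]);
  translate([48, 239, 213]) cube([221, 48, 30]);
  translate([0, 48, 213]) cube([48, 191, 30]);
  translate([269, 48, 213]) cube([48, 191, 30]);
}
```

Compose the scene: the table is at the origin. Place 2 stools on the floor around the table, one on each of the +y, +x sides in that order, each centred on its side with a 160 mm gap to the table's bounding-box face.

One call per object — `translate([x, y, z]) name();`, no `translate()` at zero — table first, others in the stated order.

table();
translate([311, 793, 0]) stool();
translate([1099, 173, 0]) stool();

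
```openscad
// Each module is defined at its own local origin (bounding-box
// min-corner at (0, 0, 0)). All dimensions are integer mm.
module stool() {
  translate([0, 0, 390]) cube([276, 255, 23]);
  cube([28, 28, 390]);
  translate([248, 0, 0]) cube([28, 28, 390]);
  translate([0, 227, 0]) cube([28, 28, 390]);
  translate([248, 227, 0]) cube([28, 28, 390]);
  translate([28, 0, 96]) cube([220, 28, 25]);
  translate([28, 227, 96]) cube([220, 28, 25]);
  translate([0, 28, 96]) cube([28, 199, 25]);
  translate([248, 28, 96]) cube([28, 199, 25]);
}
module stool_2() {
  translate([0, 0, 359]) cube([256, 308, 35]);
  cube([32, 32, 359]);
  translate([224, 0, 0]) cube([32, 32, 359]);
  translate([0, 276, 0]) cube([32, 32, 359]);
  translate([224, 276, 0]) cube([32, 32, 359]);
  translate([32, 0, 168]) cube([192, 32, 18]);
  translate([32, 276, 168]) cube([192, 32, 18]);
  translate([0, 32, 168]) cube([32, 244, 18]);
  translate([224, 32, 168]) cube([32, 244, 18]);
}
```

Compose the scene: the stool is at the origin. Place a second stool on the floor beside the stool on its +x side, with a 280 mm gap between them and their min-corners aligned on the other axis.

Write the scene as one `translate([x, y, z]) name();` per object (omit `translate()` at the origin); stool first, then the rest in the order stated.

stool();
translate([556, 0, 0]) stool_2();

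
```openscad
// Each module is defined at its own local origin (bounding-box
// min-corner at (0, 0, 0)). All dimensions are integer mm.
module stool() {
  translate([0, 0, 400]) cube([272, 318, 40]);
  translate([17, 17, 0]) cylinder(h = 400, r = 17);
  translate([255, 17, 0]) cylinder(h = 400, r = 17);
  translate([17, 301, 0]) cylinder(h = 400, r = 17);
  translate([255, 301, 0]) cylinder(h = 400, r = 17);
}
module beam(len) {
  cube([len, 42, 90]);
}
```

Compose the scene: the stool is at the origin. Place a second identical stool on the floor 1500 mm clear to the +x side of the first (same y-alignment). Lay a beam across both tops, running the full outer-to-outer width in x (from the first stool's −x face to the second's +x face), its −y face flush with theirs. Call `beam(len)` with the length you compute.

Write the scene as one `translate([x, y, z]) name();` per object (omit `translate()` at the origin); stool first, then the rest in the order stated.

stool();
translate([1772, 0, 0]) stool();
translate([0, 0, 440]) beam(2044);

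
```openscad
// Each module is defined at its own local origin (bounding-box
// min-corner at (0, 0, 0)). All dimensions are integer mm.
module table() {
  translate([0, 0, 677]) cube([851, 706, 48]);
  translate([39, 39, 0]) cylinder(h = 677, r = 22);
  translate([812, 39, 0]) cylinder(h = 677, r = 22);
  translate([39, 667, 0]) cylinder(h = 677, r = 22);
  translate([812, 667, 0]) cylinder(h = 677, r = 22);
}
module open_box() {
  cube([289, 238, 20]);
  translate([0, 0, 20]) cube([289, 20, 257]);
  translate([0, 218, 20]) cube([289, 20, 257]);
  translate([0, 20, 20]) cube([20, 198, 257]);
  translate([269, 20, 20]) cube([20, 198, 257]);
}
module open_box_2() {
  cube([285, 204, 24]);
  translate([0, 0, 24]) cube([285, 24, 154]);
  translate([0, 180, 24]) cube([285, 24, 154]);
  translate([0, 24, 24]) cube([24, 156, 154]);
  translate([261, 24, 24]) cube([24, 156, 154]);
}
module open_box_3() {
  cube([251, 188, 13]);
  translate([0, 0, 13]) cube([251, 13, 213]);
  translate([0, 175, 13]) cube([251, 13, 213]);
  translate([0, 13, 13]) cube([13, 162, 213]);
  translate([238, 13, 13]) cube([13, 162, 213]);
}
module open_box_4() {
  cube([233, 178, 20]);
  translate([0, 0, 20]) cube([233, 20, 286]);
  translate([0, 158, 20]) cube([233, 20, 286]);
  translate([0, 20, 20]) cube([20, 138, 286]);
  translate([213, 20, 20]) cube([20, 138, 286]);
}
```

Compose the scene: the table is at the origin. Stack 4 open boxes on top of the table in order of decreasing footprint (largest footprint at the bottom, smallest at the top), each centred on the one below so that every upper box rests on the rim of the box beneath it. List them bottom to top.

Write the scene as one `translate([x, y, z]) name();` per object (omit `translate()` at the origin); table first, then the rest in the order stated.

table();
translate([281, 234, 725]) open_box();
translate([283, 251, 1002]) open_box_2();
translate([300, 259, 1180]) open_box_3();
translate([309, 264, 1406]) open_box_4();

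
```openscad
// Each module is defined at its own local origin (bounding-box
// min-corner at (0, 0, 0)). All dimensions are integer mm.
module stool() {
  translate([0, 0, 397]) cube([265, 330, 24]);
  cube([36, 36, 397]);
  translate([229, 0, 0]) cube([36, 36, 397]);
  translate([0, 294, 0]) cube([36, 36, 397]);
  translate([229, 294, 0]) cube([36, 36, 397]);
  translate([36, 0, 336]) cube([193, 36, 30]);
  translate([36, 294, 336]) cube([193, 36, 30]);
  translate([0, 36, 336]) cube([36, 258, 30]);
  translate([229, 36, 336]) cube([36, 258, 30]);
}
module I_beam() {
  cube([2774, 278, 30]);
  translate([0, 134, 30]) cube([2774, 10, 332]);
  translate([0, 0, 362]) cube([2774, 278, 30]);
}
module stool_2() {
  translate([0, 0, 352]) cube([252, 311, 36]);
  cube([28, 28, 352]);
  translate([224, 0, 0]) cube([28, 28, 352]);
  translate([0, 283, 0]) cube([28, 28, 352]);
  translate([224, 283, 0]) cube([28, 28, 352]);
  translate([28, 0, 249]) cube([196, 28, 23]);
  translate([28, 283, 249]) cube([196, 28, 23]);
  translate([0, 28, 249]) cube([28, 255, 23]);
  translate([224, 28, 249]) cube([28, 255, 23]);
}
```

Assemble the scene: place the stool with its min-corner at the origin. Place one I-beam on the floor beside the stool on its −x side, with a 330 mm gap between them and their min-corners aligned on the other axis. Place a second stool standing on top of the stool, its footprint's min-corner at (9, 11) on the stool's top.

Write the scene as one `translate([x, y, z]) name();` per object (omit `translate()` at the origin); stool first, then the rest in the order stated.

stool();
translate([-3104, 0, 0]) I_beam();
translate([9, 11, 421]) stool_2();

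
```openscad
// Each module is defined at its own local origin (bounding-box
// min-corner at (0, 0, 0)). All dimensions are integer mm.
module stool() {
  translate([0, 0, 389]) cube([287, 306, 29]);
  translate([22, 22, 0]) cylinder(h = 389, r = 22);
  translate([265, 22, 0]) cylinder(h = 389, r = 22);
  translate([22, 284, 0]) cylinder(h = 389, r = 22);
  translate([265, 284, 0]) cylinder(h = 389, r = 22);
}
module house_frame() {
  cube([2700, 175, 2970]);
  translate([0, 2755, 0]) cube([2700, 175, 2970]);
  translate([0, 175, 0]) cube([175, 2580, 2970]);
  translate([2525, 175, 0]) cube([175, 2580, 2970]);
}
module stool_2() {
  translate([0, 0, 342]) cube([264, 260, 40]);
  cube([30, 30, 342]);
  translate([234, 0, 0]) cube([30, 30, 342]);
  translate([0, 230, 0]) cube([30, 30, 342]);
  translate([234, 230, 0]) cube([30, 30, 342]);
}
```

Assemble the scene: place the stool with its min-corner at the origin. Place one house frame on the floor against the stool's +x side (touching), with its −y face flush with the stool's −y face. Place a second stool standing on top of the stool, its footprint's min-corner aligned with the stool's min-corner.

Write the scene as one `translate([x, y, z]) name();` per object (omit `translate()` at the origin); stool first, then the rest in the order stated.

stool();
translate([287, 0, 0]) house_frame();
translate([0, 0, 418]) stool_2();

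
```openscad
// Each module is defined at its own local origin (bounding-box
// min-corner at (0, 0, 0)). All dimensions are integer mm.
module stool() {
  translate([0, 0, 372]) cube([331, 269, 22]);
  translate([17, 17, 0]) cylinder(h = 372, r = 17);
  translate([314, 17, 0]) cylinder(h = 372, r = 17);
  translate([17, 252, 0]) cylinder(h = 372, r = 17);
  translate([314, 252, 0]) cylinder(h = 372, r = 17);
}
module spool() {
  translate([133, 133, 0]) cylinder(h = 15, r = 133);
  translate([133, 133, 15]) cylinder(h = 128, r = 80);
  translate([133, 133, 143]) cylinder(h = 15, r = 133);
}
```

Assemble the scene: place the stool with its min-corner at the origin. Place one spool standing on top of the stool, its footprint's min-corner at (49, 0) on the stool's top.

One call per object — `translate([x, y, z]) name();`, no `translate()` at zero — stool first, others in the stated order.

stool();
translate([49, 0, 394]) spool();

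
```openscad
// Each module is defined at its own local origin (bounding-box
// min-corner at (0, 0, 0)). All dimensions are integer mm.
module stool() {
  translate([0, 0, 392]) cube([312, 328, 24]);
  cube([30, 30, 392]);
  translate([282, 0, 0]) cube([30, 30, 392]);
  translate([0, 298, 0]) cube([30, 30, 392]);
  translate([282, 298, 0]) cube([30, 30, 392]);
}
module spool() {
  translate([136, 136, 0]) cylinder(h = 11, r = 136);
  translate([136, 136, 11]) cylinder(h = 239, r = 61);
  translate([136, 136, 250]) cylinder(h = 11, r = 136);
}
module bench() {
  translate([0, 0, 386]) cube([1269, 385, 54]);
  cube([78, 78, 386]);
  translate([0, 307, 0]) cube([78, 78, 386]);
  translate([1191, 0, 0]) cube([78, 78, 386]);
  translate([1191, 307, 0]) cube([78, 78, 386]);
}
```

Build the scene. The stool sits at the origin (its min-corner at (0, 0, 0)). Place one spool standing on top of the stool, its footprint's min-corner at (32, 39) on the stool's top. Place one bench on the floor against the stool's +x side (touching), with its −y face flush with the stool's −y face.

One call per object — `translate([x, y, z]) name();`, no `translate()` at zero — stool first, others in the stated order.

stool();
translate([32, 39, 416]) spool();
translate([312, 0, 0]) bench();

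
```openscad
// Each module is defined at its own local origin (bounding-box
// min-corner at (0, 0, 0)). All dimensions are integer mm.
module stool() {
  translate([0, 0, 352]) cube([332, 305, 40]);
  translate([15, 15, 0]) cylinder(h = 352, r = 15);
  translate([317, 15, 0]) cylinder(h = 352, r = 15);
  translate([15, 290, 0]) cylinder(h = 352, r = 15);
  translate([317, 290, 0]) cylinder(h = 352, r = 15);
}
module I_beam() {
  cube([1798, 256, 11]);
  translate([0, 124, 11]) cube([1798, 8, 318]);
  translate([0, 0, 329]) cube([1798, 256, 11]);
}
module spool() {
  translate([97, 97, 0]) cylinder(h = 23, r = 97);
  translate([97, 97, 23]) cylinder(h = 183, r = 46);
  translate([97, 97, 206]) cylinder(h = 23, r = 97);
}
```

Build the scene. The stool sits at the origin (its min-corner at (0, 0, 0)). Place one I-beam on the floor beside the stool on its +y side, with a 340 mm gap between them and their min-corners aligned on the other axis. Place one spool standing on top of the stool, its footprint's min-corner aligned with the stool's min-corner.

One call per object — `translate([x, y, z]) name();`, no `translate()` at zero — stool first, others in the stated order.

stool();
translate([0, 645, 0]) I_beam();
translate([0, 0, 392]) spool();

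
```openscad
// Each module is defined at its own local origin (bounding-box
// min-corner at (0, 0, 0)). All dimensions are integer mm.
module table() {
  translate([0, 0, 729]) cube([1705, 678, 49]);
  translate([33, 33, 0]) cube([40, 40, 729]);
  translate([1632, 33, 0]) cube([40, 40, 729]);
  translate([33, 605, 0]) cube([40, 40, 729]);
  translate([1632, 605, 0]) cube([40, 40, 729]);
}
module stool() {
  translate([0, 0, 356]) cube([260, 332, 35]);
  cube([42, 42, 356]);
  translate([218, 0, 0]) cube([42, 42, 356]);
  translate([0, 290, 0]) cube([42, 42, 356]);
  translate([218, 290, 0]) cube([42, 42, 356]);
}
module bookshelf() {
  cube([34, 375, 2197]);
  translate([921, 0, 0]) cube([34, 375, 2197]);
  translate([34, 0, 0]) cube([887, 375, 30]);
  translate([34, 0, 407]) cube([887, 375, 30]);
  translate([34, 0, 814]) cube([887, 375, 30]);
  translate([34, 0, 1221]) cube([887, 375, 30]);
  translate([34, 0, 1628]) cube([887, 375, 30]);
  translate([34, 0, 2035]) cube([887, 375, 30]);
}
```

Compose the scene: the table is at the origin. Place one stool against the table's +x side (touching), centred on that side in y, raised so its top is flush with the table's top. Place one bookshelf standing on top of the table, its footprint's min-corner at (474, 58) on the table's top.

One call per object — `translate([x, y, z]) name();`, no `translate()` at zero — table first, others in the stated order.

table();
translate([1705, 173, 387]) stool();
translate([474, 58, 778]) bookshelf();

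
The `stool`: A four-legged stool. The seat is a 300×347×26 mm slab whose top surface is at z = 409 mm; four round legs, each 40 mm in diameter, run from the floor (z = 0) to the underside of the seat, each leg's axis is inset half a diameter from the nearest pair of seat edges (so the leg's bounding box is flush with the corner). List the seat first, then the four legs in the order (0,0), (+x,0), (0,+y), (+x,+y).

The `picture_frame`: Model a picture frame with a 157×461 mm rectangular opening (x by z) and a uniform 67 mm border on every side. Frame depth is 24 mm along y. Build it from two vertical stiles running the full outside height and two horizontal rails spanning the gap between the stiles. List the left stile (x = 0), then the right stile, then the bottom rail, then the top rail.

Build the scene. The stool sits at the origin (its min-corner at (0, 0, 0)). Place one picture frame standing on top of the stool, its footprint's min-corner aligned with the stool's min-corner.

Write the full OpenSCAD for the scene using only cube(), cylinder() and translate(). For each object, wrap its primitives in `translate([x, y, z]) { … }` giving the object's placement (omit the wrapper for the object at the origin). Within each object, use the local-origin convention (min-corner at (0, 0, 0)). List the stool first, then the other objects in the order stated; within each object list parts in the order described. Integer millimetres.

translate([0, 0, 383]) cube([300, 347, 26]);
translate([20, 20, 0]) cylinder(h = 383, r = 20);
translate([280, 20, 0]) cylinder(h = 383, r = 20);
translate([20, 327, 0]) cylinder(h = 383, r = 20);
translate([280, 327, 0]) cylinder(h = 383, r = 20);
translate([0, 0, 409]) {
  cube([67, 24, 595]);
  translate([224, 0, 0]) cube([67, 24, 595]);
  translate([67, 0, 0]) cube([157, 24, 67]);
  translate([67, 0, 528]) cube([157, 24, 67]);
}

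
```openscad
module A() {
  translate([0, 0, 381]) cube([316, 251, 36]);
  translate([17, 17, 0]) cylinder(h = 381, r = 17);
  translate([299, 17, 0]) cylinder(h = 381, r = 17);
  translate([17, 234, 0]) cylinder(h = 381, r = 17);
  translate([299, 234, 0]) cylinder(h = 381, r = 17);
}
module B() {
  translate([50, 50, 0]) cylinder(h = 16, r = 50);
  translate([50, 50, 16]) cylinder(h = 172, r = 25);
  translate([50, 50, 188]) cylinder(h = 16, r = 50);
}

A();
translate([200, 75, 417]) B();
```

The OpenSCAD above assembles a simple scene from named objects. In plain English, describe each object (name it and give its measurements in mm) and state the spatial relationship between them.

A is a simple wooden stool: a rectangular seat 316 mm (x) by 251 mm (y), 36 mm thick, top face at z = 417 mm, on four round legs, each 34 mm in diameter. The legs rest on z = 0, each leg's axis is inset half a diameter from the nearest pair of seat edges (so the leg's bounding box is flush with the corner).

B is a spool: two coaxial disc flanges of radius 50 mm and thickness 16 mm, joined by a core cylinder of radius 25 mm and height 172 mm. The lower flange rests on z = 0 and the three cylinders share a vertical axis.

The spool is on top of the stool.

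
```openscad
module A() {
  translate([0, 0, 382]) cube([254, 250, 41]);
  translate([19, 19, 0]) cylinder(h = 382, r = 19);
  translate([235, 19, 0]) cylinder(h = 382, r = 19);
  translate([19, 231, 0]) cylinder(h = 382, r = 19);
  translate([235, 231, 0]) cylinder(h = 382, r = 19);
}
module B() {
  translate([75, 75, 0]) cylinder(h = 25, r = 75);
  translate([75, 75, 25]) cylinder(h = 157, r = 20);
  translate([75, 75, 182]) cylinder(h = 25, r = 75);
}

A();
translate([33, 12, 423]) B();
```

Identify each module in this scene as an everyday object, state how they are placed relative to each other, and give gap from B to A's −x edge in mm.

The spool's min-x is at 33; the stool's min-x is 0; gap = 33 mm.

A is a stool. B is a spool. The spool is on top of the stool. The gap from the spool to the stool's −x edge is 33 mm.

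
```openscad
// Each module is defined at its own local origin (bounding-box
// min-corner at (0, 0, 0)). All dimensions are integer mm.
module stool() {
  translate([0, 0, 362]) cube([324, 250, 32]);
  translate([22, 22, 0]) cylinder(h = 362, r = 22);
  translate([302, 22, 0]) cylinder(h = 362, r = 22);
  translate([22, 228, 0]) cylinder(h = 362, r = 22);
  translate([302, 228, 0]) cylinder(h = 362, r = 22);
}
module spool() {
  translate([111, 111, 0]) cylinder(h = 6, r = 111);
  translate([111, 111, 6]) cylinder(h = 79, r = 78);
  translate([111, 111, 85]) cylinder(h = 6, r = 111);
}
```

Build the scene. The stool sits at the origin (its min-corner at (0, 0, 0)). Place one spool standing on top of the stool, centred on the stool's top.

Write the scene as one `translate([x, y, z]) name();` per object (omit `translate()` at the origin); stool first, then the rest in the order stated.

stool();
translate([51, 14, 394]) spool();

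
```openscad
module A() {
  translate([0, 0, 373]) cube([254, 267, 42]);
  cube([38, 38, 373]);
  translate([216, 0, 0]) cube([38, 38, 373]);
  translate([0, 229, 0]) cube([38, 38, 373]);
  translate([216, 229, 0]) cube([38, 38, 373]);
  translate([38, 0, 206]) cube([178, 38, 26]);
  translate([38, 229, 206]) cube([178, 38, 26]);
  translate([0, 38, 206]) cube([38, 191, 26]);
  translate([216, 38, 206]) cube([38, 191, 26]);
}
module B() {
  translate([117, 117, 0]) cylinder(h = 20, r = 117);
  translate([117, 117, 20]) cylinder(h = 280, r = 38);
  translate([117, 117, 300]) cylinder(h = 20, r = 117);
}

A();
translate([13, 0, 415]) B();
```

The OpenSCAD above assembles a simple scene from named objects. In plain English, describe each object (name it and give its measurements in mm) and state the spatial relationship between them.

A is a four-legged stool. The seat is 254×267 mm, 42 mm thick, top at z = 415 mm. It stands on four square legs, each 38×38 mm in cross-section, from z = 0 to the seat underside, each flush with a corner of the seat. Four stretchers, 38 mm wide and 26 mm tall, connect adjacent legs with their undersides at z = 206 mm, each running between the inner faces of the legs it joins and aligned with the legs' outer faces on the other axis.

B is a spool: two coaxial disc flanges of radius 117 mm and thickness 20 mm, joined by a core cylinder of radius 38 mm and height 280 mm. The lower flange rests on z = 0 and the three cylinders share a vertical axis.

The spool is on top of the stool.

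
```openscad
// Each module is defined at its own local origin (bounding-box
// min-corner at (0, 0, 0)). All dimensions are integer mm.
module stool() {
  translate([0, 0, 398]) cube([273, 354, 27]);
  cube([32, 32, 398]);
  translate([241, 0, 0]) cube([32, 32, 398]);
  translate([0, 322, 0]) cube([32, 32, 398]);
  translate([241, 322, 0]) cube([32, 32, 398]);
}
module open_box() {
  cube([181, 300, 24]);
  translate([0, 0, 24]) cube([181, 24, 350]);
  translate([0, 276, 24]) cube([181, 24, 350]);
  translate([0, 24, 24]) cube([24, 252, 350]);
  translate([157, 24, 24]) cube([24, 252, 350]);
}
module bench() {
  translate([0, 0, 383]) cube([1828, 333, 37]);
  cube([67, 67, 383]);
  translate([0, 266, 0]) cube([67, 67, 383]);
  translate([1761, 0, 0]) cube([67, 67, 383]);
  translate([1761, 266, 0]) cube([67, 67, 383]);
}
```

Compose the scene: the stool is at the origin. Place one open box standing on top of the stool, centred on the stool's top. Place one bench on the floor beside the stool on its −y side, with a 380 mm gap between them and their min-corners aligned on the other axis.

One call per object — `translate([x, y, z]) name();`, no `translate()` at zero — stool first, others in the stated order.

stool();
translate([46, 27, 425]) open_box();
translate([0, -713, 0]) bench();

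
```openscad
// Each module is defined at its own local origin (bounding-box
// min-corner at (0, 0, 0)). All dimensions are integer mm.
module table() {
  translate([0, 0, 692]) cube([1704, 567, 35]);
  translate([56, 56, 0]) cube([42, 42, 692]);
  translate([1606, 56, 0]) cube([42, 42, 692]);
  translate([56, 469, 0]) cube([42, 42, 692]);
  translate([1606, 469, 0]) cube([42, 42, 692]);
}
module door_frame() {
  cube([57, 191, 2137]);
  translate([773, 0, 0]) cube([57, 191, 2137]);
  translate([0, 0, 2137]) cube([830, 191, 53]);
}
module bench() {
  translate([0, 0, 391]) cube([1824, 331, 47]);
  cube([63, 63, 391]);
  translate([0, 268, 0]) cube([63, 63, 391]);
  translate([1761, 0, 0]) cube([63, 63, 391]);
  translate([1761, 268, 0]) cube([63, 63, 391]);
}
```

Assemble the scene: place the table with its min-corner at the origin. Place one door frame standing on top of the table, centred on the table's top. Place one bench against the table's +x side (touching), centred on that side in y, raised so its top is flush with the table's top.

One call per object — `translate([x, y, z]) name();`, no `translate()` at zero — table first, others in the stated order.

table();
translate([437, 188, 727]) door_frame();
translate([1704, 118, 289]) bench();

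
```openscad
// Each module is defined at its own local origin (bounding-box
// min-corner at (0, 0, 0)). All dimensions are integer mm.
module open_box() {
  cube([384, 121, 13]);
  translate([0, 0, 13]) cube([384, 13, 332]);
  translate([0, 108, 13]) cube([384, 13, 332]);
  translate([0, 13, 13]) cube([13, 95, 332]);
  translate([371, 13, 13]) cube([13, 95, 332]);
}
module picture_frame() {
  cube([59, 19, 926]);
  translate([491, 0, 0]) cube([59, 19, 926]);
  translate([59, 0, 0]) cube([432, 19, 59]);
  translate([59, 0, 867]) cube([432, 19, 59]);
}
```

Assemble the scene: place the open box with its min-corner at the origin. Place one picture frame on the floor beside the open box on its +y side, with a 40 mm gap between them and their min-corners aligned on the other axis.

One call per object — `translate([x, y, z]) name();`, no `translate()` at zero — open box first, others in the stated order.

open_box();
translate([0, 161, 0]) picture_frame();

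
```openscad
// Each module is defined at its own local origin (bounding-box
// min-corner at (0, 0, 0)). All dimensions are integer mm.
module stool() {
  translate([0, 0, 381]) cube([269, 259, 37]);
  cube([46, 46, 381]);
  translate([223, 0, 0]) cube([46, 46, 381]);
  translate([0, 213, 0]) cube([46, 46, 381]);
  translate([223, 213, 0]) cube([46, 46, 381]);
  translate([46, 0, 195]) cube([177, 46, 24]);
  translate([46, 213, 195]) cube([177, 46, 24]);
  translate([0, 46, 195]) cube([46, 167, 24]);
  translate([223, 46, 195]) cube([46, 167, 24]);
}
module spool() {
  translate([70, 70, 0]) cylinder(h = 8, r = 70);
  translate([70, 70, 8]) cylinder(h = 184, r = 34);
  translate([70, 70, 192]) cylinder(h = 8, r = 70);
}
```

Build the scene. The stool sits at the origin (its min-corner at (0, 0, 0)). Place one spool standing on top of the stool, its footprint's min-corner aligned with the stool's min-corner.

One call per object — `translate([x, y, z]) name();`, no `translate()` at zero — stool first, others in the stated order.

stool();
translate([0, 0, 418]) spool();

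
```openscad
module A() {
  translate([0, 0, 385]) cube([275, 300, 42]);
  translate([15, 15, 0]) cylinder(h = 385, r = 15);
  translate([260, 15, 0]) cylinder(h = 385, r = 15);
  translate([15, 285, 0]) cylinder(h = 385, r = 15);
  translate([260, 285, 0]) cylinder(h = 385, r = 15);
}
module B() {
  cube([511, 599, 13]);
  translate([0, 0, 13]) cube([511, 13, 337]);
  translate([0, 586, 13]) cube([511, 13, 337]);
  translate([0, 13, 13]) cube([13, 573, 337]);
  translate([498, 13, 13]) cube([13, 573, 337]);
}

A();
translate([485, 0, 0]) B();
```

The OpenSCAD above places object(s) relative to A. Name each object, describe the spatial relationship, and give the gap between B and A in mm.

A is a stool. B is an open box. The open box is on the floor beside the stool on its +x side. The gap between the open box and the stool is 210 mm.

The open box's nearest face is 210 mm from the stool's +x face.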